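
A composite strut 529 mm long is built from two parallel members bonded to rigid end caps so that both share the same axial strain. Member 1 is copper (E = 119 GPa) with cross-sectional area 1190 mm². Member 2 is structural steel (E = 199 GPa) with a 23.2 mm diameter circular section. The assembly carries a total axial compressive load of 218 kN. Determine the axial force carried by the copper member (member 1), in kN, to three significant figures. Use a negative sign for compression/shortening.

-137 kN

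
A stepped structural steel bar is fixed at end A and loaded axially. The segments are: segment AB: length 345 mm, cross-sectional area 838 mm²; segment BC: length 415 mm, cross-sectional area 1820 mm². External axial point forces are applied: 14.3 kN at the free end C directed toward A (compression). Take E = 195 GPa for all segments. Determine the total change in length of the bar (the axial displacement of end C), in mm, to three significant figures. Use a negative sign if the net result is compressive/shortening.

-0.0469 mm

Internal axial forces (sectioning from the free end, tension +): N_BC = -14.3 kN, N_AB = -14.3 kN.
δ_AB = -14300·345/(838·195000) = -0.03019 mm
δ_BC = -14300·415/(1820·195000) = -0.01672 mm
δ = Σδ_i = -0.04691 mm.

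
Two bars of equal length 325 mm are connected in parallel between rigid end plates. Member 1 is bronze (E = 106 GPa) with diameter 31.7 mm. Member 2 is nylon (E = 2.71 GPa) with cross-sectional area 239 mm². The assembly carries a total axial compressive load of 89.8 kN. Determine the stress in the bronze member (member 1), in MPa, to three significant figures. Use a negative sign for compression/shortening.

A_1 = 789.2 mm².
Equal strain + equilibrium ⇒ each member carries load in proportion to AE: A₁E₁ = 83660000 N, A₂E₂ = 647700 N, ΣAE = 84310000 N.
σ₁ = P·E₁/ΣAE = -89800·106000/84310000 = -112.9 MPa.

-113 MPa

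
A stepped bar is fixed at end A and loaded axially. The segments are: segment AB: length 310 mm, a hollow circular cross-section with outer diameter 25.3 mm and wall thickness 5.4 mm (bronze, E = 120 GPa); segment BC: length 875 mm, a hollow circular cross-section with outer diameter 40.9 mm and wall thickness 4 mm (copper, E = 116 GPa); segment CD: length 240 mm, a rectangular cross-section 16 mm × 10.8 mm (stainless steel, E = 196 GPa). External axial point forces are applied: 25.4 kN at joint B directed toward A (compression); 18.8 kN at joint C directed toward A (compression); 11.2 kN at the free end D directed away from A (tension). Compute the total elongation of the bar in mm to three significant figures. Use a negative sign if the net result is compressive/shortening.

-0.297 mm

Internal axial forces (sectioning from the free end, tension +): N_CD = 11.2 kN, N_BC = -7.6 kN, N_AB = -33 kN.
A_AB = 337.6 mm².
A_BC = 463.7 mm².
A_CD = 172.8 mm².
δ_AB = -33000·310/(337.6·120000) = -0.2525 mm
δ_BC = -7600·875/(463.7·116000) = -0.1236 mm
δ_CD = 11200·240/(172.8·196000) = 0.07937 mm
δ = Σδ_i = -0.2968 mm.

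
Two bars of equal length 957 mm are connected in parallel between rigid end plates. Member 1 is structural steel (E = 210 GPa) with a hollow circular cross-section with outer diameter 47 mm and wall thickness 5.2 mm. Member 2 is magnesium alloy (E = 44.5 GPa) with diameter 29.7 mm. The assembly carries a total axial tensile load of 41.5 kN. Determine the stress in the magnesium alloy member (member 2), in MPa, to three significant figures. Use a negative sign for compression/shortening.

A_1 = 682.9 mm².
A_2 = 692.8 mm².
Equal strain + equilibrium ⇒ each member carries load in proportion to AE: A₁E₁ = 143400000 N, A₂E₂ = 30830000 N, ΣAE = 174200000 N.
σ₂ = P·E₂/ΣAE = 41500·44500/174200000 = 10.6 MPa.

10.6 MPa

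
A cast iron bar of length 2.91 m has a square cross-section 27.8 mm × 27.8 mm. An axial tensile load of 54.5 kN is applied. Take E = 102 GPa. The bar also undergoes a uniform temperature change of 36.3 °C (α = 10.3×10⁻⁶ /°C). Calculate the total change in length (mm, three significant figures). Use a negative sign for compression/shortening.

A = 772.8 mm².
δ_mech = NL/(AE) = 54500·2910/(772.8·102000) = 2.012 mm.
δ_thermal = αLΔT = 10.3e-6·2910·36.3 = 1.088 mm.
δ = δ_mech + δ_thermal = 3.1 mm.

3.10 mm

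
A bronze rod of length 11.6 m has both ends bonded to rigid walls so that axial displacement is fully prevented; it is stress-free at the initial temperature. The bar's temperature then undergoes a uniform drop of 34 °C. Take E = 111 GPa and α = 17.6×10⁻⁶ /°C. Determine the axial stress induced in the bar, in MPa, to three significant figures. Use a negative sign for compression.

66.4 MPa

Free thermal expansion αLΔT = 17.6e-6 · 11600 · -34 = -6.941 mm.
The walls impose strain ε = −(-6.941)/11600 = 5.9840e-04; σ = Eε = 111000 · 5.9840e-04 = 66.42 MPa.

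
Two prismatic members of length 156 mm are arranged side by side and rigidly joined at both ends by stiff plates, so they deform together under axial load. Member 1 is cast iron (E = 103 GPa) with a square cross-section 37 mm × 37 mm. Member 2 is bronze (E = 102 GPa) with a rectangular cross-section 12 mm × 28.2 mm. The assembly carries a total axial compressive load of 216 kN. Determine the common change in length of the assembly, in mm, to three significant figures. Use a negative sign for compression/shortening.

-0.192 mm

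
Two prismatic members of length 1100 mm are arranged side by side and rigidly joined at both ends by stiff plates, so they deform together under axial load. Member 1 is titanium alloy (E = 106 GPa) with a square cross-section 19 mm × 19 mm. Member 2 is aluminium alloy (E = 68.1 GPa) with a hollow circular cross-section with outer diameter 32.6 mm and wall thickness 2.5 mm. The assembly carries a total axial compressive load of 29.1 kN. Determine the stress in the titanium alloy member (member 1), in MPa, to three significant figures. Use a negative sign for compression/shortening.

A_1 = 361 mm².
A_2 = 236.4 mm².
Equal strain + equilibrium ⇒ each member carries load in proportion to AE: A₁E₁ = 38270000 N, A₂E₂ = 16100000 N, ΣAE = 54370000 N.
σ₁ = P·E₁/ΣAE = -29100·106000/54370000 = -56.74 MPa.

-56.7 MPa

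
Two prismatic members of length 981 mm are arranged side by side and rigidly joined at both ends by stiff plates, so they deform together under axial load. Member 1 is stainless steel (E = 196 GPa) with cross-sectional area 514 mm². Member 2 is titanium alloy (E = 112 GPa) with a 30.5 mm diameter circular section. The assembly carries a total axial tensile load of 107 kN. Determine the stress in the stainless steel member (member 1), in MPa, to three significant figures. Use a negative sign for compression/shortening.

115 MPa

A_2 = 730.6 mm².
Equal strain + equilibrium ⇒ each member carries load in proportion to AE: A₁E₁ = 100700000 N, A₂E₂ = 81830000 N, ΣAE = 182600000 N.
σ₁ = P·E₁/ΣAE = 107000·196000/182600000 = 114.9 MPa.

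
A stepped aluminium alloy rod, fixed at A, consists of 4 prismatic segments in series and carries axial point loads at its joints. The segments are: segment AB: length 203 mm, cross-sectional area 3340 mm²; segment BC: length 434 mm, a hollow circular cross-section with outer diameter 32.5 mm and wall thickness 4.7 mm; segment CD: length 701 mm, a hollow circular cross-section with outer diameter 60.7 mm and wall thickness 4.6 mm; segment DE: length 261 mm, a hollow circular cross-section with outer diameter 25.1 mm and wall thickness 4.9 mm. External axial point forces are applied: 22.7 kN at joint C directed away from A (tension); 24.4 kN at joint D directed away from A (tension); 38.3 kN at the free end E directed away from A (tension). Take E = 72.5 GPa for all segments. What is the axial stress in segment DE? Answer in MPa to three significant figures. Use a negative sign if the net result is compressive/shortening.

123 MPa

Internal axial forces (sectioning from the free end, tension +): N_DE = 38.3 kN, N_CD = 62.7 kN, N_BC = 85.4 kN, N_AB = 85.4 kN.
A_DE = 311 mm².
σ_DE = N_DE/A_DE = 38300/311 = 123.2 MPa.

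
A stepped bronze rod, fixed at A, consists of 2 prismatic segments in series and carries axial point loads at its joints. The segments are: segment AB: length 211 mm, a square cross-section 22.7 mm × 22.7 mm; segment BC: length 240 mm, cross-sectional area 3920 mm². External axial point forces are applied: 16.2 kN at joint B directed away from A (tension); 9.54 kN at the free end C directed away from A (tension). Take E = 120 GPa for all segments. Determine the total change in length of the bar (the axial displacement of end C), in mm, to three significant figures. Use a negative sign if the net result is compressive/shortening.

Internal axial forces (sectioning from the free end, tension +): N_BC = 9.54 kN, N_AB = 25.74 kN.
A_AB = 515.3 mm².
δ_AB = 25740·211/(515.3·120000) = 0.08783 mm
δ_BC = 9540·240/(3920·120000) = 0.004867 mm
δ = Σδ_i = 0.0927 mm.

0.0927 mm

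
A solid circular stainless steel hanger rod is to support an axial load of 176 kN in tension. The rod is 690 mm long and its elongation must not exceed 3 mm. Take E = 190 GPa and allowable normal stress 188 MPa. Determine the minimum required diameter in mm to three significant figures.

34.5 mm

Required area A ≥ P/σ_allow = 176000/188 = 936.2 mm².
For a solid circular section, d ≥ √(4A/π) = 34.52 mm.
Elongation limit: A ≥ PL/(Eδ_allow) = 176000·690/(190000·3) = 213.1 mm² ⇒ d ≥ 16.47 mm.
The stress limit governs.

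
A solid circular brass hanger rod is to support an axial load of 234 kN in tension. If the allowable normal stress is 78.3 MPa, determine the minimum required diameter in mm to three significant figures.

61.7 mm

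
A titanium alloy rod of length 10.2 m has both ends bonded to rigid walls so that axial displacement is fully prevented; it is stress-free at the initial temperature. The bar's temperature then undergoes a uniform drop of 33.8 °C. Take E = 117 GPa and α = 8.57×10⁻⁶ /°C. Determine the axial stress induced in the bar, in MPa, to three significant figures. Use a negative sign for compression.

Free thermal expansion αLΔT = 8.57e-6 · 10200 · -33.8 = -2.955 mm.
The walls impose strain ε = −(-2.955)/10200 = 2.8967e-04; σ = Eε = 117000 · 2.8967e-04 = 33.89 MPa.

33.9 MPa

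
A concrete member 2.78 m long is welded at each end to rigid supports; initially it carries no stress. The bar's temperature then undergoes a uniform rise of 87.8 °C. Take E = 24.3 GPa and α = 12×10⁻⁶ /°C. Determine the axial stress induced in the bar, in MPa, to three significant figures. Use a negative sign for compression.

-25.6 MPa

Free thermal expansion αLΔT = 12e-6 · 2780 · 87.8 = 2.929 mm.
The walls impose strain ε = −(2.929)/2780 = -1.0536e-03; σ = Eε = 24300 · -1.0536e-03 = -25.6 MPa.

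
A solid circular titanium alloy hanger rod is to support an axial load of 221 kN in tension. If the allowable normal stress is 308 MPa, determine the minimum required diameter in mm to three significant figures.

30.2 mm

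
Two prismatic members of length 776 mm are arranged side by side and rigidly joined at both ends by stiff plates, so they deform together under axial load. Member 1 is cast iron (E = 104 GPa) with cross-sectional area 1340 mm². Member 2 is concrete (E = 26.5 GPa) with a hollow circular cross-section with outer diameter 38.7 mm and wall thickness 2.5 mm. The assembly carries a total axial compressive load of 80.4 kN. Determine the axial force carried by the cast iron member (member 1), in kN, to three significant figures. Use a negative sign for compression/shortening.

A_2 = 284.3 mm².
Equal strain + equilibrium ⇒ each member carries load in proportion to AE: A₁E₁ = 139400000 N, A₂E₂ = 7534000 N, ΣAE = 146900000 N.
F₁ = P·A₁E₁/ΣAE = -80400·139400000/146900000 = -76280 N.

-76.3 kN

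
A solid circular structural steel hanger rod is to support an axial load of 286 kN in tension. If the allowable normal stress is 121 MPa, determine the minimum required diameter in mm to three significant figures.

54.9 mm

Required area A ≥ P/σ_allow = 286000/121 = 2364 mm².
For a solid circular section, d ≥ √(4A/π) = 54.86 mm.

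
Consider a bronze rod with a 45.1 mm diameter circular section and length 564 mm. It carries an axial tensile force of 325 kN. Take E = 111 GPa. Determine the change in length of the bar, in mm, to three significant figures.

1.03 mm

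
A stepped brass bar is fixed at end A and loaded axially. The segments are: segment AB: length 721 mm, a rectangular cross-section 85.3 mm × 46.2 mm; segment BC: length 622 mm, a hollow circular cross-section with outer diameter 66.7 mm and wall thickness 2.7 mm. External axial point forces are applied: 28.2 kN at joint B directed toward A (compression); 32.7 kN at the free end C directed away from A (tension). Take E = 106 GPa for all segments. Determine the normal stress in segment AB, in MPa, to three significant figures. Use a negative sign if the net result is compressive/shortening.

Internal axial forces (sectioning from the free end, tension +): N_BC = 32.7 kN, N_AB = 4.5 kN.
A_AB = 3941 mm².
σ_AB = N_AB/A_AB = 4500/3941 = 1.142 MPa.

1.14 MPa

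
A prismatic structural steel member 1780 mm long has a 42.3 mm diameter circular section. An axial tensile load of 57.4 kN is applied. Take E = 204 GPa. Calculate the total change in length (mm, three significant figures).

A = 1405 mm².
δ_mech = NL/(AE) = 57400·1780/(1405·204000) = 0.3564 mm.

0.356 mm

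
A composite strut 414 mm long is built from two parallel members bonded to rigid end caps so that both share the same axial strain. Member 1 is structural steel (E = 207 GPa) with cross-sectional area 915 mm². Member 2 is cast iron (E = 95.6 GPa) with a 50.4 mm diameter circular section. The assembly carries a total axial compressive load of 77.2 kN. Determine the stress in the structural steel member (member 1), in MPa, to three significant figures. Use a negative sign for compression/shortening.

A_2 = 1995 mm².
Equal strain + equilibrium ⇒ each member carries load in proportion to AE: A₁E₁ = 189400000 N, A₂E₂ = 190700000 N, ΣAE = 380100000 N.
σ₁ = P·E₁/ΣAE = -77200·207000/380100000 = -42.04 MPa.

-42.0 MPa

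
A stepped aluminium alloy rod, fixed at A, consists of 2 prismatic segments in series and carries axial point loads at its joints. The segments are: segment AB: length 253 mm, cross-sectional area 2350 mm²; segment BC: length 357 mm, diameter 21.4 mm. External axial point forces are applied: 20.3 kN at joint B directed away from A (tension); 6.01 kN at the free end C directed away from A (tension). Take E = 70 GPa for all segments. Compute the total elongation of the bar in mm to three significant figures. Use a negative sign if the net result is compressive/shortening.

0.126 mm

Internal axial forces (sectioning from the free end, tension +): N_BC = 6.01 kN, N_AB = 26.31 kN.
A_BC = 359.7 mm².
δ_AB = 26310·253/(2350·70000) = 0.04046 mm
δ_BC = 6010·357/(359.7·70000) = 0.08522 mm
δ = Σδ_i = 0.1257 mm.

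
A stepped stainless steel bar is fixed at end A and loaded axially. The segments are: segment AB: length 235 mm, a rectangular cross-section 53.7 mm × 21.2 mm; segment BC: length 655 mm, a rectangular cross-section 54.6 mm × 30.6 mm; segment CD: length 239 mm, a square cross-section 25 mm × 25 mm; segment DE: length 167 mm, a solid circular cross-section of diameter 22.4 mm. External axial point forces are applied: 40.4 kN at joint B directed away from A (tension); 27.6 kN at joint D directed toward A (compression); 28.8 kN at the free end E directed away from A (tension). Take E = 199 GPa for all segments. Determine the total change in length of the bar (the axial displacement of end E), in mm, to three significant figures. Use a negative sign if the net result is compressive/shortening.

Internal axial forces (sectioning from the free end, tension +): N_DE = 28.8 kN, N_CD = 1.2 kN, N_BC = 1.2 kN, N_AB = 41.6 kN.
A_AB = 1138 mm².
A_BC = 1671 mm².
A_CD = 625 mm².
A_DE = 394.1 mm².
δ_AB = 41600·235/(1138·199000) = 0.04315 mm
δ_BC = 1200·655/(1671·199000) = 0.002364 mm
δ_CD = 1200·239/(625·199000) = 0.002306 mm
δ_DE = 28800·167/(394.1·199000) = 0.06133 mm
δ = Σδ_i = 0.1092 mm.

0.109 mm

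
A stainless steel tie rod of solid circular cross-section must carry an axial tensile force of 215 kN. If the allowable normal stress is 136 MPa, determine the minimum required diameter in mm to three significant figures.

Required area A ≥ P/σ_allow = 215000/136 = 1581 mm².
For a solid circular section, d ≥ √(4A/π) = 44.86 mm.

44.9 mm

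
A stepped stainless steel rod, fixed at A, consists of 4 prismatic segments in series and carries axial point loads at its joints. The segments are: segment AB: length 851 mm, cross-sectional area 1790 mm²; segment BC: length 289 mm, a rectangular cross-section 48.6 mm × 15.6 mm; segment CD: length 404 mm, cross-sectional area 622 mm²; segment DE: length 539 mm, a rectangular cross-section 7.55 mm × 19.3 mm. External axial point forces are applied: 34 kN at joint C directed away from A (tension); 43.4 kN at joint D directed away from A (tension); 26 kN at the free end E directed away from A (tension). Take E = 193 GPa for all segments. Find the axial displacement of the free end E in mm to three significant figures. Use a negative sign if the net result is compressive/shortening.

Internal axial forces (sectioning from the free end, tension +): N_DE = 26 kN, N_CD = 69.4 kN, N_BC = 103.4 kN, N_AB = 103.4 kN.
A_BC = 758.2 mm².
A_DE = 145.7 mm².
δ_AB = 103400·851/(1790·193000) = 0.2547 mm
δ_BC = 103400·289/(758.2·193000) = 0.2042 mm
δ_CD = 69400·404/(622·193000) = 0.2336 mm
δ_DE = 26000·539/(145.7·193000) = 0.4983 mm
δ = Σδ_i = 1.191 mm.

1.19 mm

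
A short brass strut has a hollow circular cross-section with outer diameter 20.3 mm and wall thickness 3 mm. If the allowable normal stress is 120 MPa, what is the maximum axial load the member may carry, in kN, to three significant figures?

19.6 kN

A = 163 mm².
P_max = σ_allow · A = 120 · 163 = 19570 N = 19.57 kN.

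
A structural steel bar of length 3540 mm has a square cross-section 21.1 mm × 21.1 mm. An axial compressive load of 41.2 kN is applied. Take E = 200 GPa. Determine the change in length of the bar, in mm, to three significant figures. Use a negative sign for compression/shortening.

-1.64 mm

A = 445.2 mm².
δ_mech = NL/(AE) = -41200·3540/(445.2·200000) = -1.638 mm.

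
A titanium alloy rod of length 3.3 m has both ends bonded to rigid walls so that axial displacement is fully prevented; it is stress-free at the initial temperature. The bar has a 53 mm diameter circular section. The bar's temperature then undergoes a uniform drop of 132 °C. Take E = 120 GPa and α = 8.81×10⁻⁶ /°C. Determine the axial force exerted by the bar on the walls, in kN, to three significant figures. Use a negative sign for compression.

308 kN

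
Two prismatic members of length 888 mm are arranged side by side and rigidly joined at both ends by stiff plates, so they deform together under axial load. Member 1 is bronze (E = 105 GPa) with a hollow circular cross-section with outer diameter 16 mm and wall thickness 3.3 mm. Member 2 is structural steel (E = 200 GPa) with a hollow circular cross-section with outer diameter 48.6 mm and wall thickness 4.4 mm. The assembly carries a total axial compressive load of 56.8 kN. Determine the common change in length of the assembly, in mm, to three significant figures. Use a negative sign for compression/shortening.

A_1 = 131.7 mm².
A_2 = 611 mm².
Equal strain + equilibrium ⇒ each member carries load in proportion to AE: A₁E₁ = 13820000 N, A₂E₂ = 122200000 N, ΣAE = 136000000 N.
δ = PL/ΣAE = -56800·888/136000000 = -0.3708 mm.

-0.371 mm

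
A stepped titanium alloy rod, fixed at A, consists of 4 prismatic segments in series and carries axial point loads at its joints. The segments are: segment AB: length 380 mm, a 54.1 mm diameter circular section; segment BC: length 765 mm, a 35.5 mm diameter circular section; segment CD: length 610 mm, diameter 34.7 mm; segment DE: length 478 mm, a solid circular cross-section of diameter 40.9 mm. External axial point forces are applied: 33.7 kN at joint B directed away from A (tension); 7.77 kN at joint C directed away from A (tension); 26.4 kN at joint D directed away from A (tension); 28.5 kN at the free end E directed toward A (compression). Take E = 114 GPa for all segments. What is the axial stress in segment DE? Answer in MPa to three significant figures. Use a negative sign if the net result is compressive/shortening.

-21.7 MPa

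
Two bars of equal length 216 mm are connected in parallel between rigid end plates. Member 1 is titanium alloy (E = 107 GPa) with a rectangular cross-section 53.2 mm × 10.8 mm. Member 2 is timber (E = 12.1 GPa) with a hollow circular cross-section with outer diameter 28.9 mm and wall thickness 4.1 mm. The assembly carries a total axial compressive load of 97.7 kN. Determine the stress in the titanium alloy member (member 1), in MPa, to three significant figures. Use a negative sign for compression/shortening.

-160 MPa

A_1 = 574.6 mm².
A_2 = 319.4 mm².
Equal strain + equilibrium ⇒ each member carries load in proportion to AE: A₁E₁ = 61480000 N, A₂E₂ = 3865000 N, ΣAE = 65340000 N.
σ₁ = P·E₁/ΣAE = -97700·107000/65340000 = -160 MPa.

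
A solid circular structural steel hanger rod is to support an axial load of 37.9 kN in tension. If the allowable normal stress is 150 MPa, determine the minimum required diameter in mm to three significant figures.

Required area A ≥ P/σ_allow = 37900/150 = 252.7 mm².
For a solid circular section, d ≥ √(4A/π) = 17.94 mm.

17.9 mm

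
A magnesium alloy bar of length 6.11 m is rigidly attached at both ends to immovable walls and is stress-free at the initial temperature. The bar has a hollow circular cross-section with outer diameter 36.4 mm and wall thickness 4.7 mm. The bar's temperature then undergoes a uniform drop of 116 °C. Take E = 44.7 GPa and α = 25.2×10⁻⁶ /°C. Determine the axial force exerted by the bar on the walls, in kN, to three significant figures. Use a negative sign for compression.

61.2 kN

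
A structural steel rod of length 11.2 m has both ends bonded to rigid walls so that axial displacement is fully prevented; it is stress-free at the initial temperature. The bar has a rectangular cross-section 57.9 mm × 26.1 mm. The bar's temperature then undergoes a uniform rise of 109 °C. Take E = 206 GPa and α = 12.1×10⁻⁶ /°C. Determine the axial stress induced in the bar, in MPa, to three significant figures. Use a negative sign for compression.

Free thermal expansion αLΔT = 12.1e-6 · 11200 · 109 = 14.77 mm.
The walls impose strain ε = −(14.77)/11200 = -1.3189e-03; σ = Eε = 206000 · -1.3189e-03 = -271.7 MPa.

-272 MPa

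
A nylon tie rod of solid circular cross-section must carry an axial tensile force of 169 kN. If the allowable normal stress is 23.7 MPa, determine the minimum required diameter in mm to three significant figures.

Required area A ≥ P/σ_allow = 169000/23.7 = 7131 mm².
For a solid circular section, d ≥ √(4A/π) = 95.28 mm.

95.3 mm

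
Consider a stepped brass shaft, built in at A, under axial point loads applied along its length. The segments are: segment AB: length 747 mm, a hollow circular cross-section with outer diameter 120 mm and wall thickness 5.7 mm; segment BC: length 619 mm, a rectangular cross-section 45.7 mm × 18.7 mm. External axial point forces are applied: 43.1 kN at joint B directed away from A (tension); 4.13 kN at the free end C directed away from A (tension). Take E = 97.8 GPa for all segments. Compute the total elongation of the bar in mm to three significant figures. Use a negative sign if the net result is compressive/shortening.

0.207 mm

Internal axial forces (sectioning from the free end, tension +): N_BC = 4.13 kN, N_AB = 47.23 kN.
A_AB = 2047 mm².
A_BC = 854.6 mm².
δ_AB = 47230·747/(2047·97800) = 0.1762 mm
δ_BC = 4130·619/(854.6·97800) = 0.03059 mm
δ = Σδ_i = 0.2068 mm.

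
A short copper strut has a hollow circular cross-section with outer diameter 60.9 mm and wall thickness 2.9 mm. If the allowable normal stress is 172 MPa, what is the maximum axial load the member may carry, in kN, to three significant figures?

A = 528.4 mm².
P_max = σ_allow · A = 172 · 528.4 = 90890 N = 90.89 kN.

90.9 kN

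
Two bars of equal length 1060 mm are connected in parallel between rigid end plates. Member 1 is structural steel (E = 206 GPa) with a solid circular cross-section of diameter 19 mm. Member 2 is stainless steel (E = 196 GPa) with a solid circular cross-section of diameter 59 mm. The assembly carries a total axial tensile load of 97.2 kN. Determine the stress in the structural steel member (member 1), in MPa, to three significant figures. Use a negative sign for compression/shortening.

33.7 MPa

A_1 = 283.5 mm².
A_2 = 2734 mm².
Equal strain + equilibrium ⇒ each member carries load in proportion to AE: A₁E₁ = 58410000 N, A₂E₂ = 535900000 N, ΣAE = 594300000 N.
σ₁ = P·E₁/ΣAE = 97200·206000/594300000 = 33.69 MPa.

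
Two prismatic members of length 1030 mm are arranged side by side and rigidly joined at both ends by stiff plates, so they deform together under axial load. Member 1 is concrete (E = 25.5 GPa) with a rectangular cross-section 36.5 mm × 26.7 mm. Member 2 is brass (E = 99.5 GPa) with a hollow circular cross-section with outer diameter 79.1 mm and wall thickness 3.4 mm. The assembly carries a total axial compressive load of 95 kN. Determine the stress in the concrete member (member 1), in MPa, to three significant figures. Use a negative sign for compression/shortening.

-23.0 MPa

A_1 = 974.5 mm².
A_2 = 808.6 mm².
Equal strain + equilibrium ⇒ each member carries load in proportion to AE: A₁E₁ = 24850000 N, A₂E₂ = 80450000 N, ΣAE = 105300000 N.
σ₁ = P·E₁/ΣAE = -95000·25500/105300000 = -23 MPa.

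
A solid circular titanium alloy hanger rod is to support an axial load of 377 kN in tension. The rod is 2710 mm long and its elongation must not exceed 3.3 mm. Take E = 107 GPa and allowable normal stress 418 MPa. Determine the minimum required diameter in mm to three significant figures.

Required area A ≥ P/σ_allow = 377000/418 = 901.9 mm².
For a solid circular section, d ≥ √(4A/π) = 33.89 mm.
Elongation limit: A ≥ PL/(Eδ_allow) = 377000·2710/(107000·3.3) = 2893 mm² ⇒ d ≥ 60.7 mm.
The elongation limit governs.

60.7 mm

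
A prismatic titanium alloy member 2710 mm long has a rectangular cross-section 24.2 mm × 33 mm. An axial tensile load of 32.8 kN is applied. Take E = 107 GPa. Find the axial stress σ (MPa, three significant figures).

41.1 MPa

A = 798.6 mm².
σ = N/A = 32800/798.6 = 41.07 MPa.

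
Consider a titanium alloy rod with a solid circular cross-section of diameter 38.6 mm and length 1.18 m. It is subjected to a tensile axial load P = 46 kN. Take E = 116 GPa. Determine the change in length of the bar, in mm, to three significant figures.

0.400 mm

A = 1170 mm².
δ_mech = NL/(AE) = 46000·1180/(1170·116000) = 0.3999 mm.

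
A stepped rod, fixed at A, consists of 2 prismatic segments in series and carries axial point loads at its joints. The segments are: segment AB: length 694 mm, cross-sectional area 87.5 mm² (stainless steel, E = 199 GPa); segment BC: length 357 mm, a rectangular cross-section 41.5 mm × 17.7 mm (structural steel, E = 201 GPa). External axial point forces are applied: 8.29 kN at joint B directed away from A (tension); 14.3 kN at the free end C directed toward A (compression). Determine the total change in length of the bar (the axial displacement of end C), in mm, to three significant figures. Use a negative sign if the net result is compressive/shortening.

Internal axial forces (sectioning from the free end, tension +): N_BC = -14.3 kN, N_AB = -6.01 kN.
A_BC = 734.5 mm².
δ_AB = -6010·694/(87.5·199000) = -0.2395 mm
δ_BC = -14300·357/(734.5·201000) = -0.03458 mm
δ = Σδ_i = -0.2741 mm.

-0.274 mm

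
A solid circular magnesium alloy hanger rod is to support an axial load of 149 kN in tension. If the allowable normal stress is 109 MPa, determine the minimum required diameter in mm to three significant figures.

41.7 mm

Required area A ≥ P/σ_allow = 149000/109 = 1367 mm².
For a solid circular section, d ≥ √(4A/π) = 41.72 mm.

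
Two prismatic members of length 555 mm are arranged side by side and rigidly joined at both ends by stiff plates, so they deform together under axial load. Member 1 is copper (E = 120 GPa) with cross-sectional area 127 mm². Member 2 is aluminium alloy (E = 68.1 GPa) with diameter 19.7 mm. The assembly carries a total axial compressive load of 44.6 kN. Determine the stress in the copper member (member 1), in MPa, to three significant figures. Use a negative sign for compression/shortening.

-149 MPa

A_2 = 304.8 mm².
Equal strain + equilibrium ⇒ each member carries load in proportion to AE: A₁E₁ = 15240000 N, A₂E₂ = 20760000 N, ΣAE = 36000000 N.
σ₁ = P·E₁/ΣAE = -44600·120000/36000000 = -148.7 MPa.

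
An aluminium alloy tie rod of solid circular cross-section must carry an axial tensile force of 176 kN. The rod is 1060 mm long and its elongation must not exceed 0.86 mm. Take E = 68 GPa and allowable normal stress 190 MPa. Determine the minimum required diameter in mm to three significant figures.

63.7 mm

Required area A ≥ P/σ_allow = 176000/190 = 926.3 mm².
For a solid circular section, d ≥ √(4A/π) = 34.34 mm.
Elongation limit: A ≥ PL/(Eδ_allow) = 176000·1060/(68000·0.86) = 3190 mm² ⇒ d ≥ 63.73 mm.
The elongation limit governs.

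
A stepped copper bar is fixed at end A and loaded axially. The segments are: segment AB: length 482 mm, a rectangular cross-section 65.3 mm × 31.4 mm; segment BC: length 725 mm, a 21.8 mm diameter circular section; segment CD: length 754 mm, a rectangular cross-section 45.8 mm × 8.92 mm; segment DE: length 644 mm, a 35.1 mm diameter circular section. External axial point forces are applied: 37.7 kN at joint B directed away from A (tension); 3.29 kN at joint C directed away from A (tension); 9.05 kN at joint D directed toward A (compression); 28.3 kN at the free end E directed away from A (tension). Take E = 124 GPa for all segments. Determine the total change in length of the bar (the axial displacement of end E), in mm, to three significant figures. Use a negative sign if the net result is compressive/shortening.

0.906 mm

Internal axial forces (sectioning from the free end, tension +): N_DE = 28.3 kN, N_CD = 19.25 kN, N_BC = 22.54 kN, N_AB = 60.24 kN.
A_AB = 2050 mm².
A_BC = 373.3 mm².
A_CD = 408.5 mm².
A_DE = 967.6 mm².
δ_AB = 60240·482/(2050·124000) = 0.1142 mm
δ_BC = 22540·725/(373.3·124000) = 0.3531 mm
δ_CD = 19250·754/(408.5·124000) = 0.2865 mm
δ_DE = 28300·644/(967.6·124000) = 0.1519 mm
δ = Σδ_i = 0.9057 mm.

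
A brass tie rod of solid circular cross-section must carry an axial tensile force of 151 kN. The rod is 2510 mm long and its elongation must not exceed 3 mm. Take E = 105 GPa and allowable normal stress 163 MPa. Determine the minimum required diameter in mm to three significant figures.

Required area A ≥ P/σ_allow = 151000/163 = 926.4 mm².
For a solid circular section, d ≥ √(4A/π) = 34.34 mm.
Elongation limit: A ≥ PL/(Eδ_allow) = 151000·2510/(105000·3) = 1203 mm² ⇒ d ≥ 39.14 mm.
The elongation limit governs.

39.1 mm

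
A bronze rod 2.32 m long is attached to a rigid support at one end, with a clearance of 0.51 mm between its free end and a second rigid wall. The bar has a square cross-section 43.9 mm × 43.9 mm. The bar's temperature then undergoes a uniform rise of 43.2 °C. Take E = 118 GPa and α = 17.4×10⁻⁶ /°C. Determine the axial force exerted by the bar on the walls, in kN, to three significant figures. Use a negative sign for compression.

-121 kN

Free thermal expansion αLΔT = 17.4e-6 · 2320 · 43.2 = 1.744 mm.
The walls engage after the gap closes; constrained expansion = 1.744 − 0.51 = 1.234 mm.
The walls impose strain ε = −(1.234)/2320 = -5.3185e-04; σ = Eε = 118000 · -5.3185e-04 = -62.76 MPa.
Wall reaction R = σ·A = -62.76·1927 = -120900 N = -120.9 kN.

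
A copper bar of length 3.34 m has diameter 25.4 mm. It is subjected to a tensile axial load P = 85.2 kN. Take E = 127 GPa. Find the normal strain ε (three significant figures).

0.00132

A = 506.7 mm².
σ = N/A = 168.1 MPa; ε = σ/E = 168.1/127000 = 1.324e-03.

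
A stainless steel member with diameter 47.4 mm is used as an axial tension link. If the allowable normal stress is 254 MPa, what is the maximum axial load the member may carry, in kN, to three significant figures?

448 kN

A = 1765 mm².
P_max = σ_allow · A = 254 · 1765 = 448200 N = 448.2 kN.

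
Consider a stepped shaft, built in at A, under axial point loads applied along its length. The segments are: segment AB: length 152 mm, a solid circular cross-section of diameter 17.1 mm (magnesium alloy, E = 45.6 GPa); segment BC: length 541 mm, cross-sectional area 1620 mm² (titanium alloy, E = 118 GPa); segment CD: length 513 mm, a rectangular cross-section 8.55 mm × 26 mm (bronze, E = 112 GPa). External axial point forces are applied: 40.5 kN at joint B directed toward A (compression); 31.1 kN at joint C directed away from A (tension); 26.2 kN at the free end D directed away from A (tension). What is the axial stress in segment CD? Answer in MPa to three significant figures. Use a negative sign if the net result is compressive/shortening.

118 MPa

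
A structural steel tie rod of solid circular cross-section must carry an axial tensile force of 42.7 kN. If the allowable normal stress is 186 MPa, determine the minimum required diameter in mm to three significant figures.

Required area A ≥ P/σ_allow = 42700/186 = 229.6 mm².
For a solid circular section, d ≥ √(4A/π) = 17.1 mm.

17.1 mm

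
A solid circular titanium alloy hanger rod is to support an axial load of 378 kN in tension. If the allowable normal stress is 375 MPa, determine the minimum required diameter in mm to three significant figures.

Required area A ≥ P/σ_allow = 378000/375 = 1008 mm².
For a solid circular section, d ≥ √(4A/π) = 35.82 mm.

35.8 mm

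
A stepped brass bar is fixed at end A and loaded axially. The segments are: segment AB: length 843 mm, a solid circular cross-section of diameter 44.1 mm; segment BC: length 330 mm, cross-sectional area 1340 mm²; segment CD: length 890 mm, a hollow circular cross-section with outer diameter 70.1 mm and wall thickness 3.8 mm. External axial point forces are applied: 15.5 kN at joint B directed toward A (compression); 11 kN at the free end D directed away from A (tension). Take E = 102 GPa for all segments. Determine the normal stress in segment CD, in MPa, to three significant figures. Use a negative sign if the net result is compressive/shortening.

Internal axial forces (sectioning from the free end, tension +): N_CD = 11 kN, N_BC = 11 kN, N_AB = -4.5 kN.
A_CD = 791.5 mm².
σ_CD = N_CD/A_CD = 11000/791.5 = 13.9 MPa.

13.9 MPa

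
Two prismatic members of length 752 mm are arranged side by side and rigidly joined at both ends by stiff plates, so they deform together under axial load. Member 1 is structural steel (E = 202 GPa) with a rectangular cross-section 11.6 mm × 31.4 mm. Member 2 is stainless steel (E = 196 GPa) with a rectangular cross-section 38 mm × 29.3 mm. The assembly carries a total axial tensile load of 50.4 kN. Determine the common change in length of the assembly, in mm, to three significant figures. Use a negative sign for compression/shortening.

A_1 = 364.2 mm².
A_2 = 1113 mm².
Equal strain + equilibrium ⇒ each member carries load in proportion to AE: A₁E₁ = 73580000 N, A₂E₂ = 218200000 N, ΣAE = 291800000 N.
δ = PL/ΣAE = 50400·752/291800000 = 0.1299 mm.

0.130 mm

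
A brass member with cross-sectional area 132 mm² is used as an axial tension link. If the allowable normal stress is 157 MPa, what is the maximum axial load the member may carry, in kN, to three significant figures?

20.7 kN

P_max = σ_allow · A = 157 · 132 = 20720 N = 20.72 kN.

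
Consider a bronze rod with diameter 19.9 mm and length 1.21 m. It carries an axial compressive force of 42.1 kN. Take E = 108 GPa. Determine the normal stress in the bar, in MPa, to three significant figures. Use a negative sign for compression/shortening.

-135 MPa

A = 311 mm².
σ = N/A = -42100/311 = -135.4 MPa.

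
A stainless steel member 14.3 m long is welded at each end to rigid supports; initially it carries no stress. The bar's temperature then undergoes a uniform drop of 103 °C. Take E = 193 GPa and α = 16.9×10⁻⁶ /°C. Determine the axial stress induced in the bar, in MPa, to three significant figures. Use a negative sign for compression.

336 MPa

Free thermal expansion αLΔT = 16.9e-6 · 14300 · -103 = -24.89 mm.
The walls impose strain ε = −(-24.89)/14300 = 1.7407e-03; σ = Eε = 193000 · 1.7407e-03 = 336 MPa.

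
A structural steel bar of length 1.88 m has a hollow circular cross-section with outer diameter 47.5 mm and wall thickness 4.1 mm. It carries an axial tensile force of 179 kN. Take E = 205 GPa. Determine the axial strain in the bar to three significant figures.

0.00156

A = 559 mm².
σ = N/A = 320.2 MPa; ε = σ/E = 320.2/205000 = 1.562e-03.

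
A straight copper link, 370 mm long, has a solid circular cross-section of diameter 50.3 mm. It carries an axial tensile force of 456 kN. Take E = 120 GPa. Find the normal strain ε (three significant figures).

A = 1987 mm².
σ = N/A = 229.5 MPa; ε = σ/E = 229.5/120000 = 1.912e-03.

0.00191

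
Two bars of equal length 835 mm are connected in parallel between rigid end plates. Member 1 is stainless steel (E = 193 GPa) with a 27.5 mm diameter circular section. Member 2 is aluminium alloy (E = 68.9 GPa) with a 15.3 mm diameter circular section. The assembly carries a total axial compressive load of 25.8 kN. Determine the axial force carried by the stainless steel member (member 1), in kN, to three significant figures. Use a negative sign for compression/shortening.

A_1 = 594 mm².
A_2 = 183.9 mm².
Equal strain + equilibrium ⇒ each member carries load in proportion to AE: A₁E₁ = 114600000 N, A₂E₂ = 12670000 N, ΣAE = 127300000 N.
F₁ = P·A₁E₁/ΣAE = -25800·114600000/127300000 = -23230 N.

-23.2 kN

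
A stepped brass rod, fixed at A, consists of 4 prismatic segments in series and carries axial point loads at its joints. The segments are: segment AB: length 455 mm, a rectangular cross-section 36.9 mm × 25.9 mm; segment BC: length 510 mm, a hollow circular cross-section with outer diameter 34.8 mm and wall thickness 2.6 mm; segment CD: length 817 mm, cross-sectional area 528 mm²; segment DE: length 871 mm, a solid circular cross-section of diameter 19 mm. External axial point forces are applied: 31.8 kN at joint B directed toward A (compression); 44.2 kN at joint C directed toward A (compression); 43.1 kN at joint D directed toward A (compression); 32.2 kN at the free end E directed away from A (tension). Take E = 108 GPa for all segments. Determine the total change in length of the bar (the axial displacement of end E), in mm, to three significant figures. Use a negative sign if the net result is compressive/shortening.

-0.613 mm

Internal axial forces (sectioning from the free end, tension +): N_DE = 32.2 kN, N_CD = -10.9 kN, N_BC = -55.1 kN, N_AB = -86.9 kN.
A_AB = 955.7 mm².
A_BC = 263 mm².
A_DE = 283.5 mm².
δ_AB = -86900·455/(955.7·108000) = -0.3831 mm
δ_BC = -55100·510/(263·108000) = -0.9893 mm
δ_CD = -10900·817/(528·108000) = -0.1562 mm
δ_DE = 32200·871/(283.5·108000) = 0.9159 mm
δ = Σδ_i = -0.6126 mm.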